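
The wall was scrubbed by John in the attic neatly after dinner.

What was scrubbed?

the wall

'the wall' marks the patient of the scrubbing event.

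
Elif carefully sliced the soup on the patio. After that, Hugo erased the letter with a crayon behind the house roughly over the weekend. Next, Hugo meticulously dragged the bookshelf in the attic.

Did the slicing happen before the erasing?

The narrative orders the slicing before the erasing.

yes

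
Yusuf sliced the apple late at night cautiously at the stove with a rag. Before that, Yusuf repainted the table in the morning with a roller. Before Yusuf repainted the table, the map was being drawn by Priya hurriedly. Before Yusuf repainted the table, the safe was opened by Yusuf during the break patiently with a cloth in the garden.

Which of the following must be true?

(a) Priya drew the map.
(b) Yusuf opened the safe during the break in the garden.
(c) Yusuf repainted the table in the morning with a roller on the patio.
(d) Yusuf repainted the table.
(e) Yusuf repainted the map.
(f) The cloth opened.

(a) Not entailed — 'was drawing' is progressive on an accomplishment; it does not entail the completed 'drew'.
(b) Entailed — dropping 'patiently', 'with a cloth' leaves a sub-description the original still satisfies.
(c) Not entailed — 'on the patio' adds information not in the original event.
(d) Entailed — dropping 'with a roller', 'in the morning' leaves a sub-description the original still satisfies.
(e) Not entailed — Yusuf repainted the table, not the map; the map belongs to the drawing event.
(f) Not entailed — the safe is what opened, not the cloth.

(b), (d)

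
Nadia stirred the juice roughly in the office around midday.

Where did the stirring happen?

in the office

'in the office' marks the location of the stirring event.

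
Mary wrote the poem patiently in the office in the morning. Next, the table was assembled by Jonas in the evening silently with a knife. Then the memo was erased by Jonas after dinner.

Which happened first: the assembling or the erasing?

The connectives place the assembling before the erasing.

the assembling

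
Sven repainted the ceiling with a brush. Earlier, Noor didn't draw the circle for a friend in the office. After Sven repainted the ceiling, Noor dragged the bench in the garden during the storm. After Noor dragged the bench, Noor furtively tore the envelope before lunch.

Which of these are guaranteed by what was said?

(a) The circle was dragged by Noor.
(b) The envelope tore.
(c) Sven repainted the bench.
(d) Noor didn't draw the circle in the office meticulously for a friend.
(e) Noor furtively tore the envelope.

(b), (d), (e)

(a) Not entailed — Noor dragged the bench, not the circle; the circle belongs to the drawing event.
(b) Entailed — 'Noor tore the envelope' is causative; it entails the inchoative 'the envelope tore'.
(c) Not entailed — Sven repainted the ceiling, not the bench; the bench belongs to the dragging event.
(d) Entailed — under negation, adding a further restriction is entailed: if no such drawing event occurred, none occurred meticulously either.
(e) Entailed — dropping 'before lunch' leaves a sub-description the original still satisfies.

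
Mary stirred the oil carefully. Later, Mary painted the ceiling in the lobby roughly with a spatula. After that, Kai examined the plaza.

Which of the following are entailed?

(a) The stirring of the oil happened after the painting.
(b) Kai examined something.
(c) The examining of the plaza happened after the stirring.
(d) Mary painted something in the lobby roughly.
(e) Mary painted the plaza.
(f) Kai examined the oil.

(b), (c), (d)

(a) Not entailed — the narrative places the stirring before the painting, not after.
(b) Entailed — this follows by dropping conjuncts from the examining event's description.
(c) Entailed — the narrative places the stirring before the examining.
(d) Entailed — this follows by dropping conjuncts from the painting event's description.
(e) Not entailed — Mary painted the ceiling, not the plaza; the plaza belongs to the examining event.
(f) Not entailed — Kai examined the plaza, not the oil; the oil belongs to the stirring event.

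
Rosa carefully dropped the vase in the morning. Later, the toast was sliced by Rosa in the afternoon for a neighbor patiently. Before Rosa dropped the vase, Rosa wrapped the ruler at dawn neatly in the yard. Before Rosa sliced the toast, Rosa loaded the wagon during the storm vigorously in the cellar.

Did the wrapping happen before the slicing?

yes

The narrative orders the wrapping before the slicing.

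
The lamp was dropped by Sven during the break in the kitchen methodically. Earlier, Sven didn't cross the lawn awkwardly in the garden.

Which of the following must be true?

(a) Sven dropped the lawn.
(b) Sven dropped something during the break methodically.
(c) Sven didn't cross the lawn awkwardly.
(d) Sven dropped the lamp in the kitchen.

(a) Not entailed — Sven dropped the lamp, not the lawn; the lawn belongs to the crossing event.
(b) Entailed — this follows by dropping conjuncts from the dropping event's description.
(c) Not entailed — dropping 'in the garden' under negation is not valid — the original leaves open that Sven crossed the lawn some other way.
(d) Entailed — every conjunct here is already in the original dropping event.

(b), (d)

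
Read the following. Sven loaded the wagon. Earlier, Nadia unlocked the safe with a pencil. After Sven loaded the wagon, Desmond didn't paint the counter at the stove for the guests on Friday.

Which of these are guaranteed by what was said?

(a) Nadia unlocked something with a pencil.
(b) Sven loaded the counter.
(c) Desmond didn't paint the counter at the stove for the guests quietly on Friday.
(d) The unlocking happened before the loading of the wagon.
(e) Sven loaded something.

(a), (c), (d), (e)

(a) Entailed — every conjunct here is already in the original unlocking event.
(b) Not entailed — Sven loaded the wagon, not the counter; the counter belongs to the painting event.
(c) Entailed — under negation, adding a further restriction is entailed: if no such painting event occurred, none occurred quietly either.
(d) Entailed — the narrative places the unlocking before the loading.
(e) Entailed — generalizing the patient leaves a sub-description the original still satisfies.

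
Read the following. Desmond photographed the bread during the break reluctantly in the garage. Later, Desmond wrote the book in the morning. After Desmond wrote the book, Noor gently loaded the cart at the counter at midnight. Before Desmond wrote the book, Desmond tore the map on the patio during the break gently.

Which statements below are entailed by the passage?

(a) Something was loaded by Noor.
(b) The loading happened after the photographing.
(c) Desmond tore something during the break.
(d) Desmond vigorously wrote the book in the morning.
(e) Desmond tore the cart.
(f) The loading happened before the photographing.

(a), (b), (c)

(a) Entailed — every conjunct here is already in the original loading event.
(b) Entailed — the narrative places the photographing before the loading.
(c) Entailed — this follows by dropping conjuncts from the tearing event's description.
(d) Not entailed — 'vigorously' adds information not in the original event.
(e) Not entailed — Desmond tore the map, not the cart; the cart belongs to the loading event.
(f) Not entailed — the narrative places the photographing before the loading, not after.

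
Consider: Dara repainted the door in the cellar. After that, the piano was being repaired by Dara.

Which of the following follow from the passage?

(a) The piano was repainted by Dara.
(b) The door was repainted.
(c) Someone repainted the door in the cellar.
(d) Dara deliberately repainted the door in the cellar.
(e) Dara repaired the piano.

(a) Not entailed — Dara repainted the door, not the piano; the piano belongs to the repairing event.
(b) Entailed — dropping 'in the cellar' and generalizing the agent leaves a sub-description the original still satisfies.
(c) Entailed — generalizing the agent leaves a sub-description the original still satisfies.
(d) Not entailed — 'deliberately' adds information not in the original event.
(e) Not entailed — 'was repairing' is progressive on an accomplishment; it does not entail the completed 'repaired'.

(b), (c)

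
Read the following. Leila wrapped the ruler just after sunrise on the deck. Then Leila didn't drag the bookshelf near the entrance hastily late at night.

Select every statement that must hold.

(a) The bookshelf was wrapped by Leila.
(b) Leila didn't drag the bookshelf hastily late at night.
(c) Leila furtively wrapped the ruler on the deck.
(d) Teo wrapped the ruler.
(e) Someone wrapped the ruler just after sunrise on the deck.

(a) Not entailed — Leila wrapped the ruler, not the bookshelf; the bookshelf belongs to the dragging event.
(b) Not entailed — dropping 'near the entrance' under negation is not valid — the original leaves open that Leila dragged the bookshelf some other way.
(c) Not entailed — 'furtively' adds information not in the original event.
(d) Not entailed — the passage has Leila wrapping the ruler, not Teo.
(e) Entailed — every conjunct here is already in the original wrapping event.

(e)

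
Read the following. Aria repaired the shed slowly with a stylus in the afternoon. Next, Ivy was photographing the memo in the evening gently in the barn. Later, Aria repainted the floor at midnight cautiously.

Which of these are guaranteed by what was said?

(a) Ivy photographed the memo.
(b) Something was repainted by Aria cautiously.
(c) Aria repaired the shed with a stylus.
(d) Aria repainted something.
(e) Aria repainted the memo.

(b), (c), (d)

(a) Not entailed — 'was photographing' is progressive on an accomplishment; it does not entail the completed 'photographed'.
(b) Entailed — this follows by dropping conjuncts from the repainting event's description.
(c) Entailed — dropping 'slowly', 'in the afternoon' leaves a sub-description the original still satisfies.
(d) Entailed — the original entails any weakening of itself; this just drops 'cautiously', 'at midnight' and generalizes the patient.
(e) Not entailed — Aria repainted the floor, not the memo; the memo belongs to the photographing event.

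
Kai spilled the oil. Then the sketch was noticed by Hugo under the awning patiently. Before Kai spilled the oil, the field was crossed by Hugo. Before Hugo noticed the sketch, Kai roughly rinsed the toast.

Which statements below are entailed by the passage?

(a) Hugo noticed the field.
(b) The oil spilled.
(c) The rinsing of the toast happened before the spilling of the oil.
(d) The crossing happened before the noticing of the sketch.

(a) Not entailed — Hugo noticed the sketch, not the field; the field belongs to the crossing event.
(b) Entailed — 'Kai spilled the oil' is causative; it entails the inchoative 'the oil spilled'.
(c) Not entailed — the narrative doesn't order the rinsing relative to the spilling.
(d) Entailed — the narrative places the crossing before the noticing.

(b), (d)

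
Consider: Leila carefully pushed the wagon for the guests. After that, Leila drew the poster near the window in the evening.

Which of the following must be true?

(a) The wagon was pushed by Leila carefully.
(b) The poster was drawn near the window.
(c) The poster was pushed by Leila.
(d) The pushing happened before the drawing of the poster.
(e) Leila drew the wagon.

(a) Entailed — the original entails any weakening of itself; this just drops 'for the guests'.
(b) Entailed — dropping 'in the evening' and generalizing the agent leaves a sub-description the original still satisfies.
(c) Not entailed — Leila pushed the wagon, not the poster; the poster belongs to the drawing event.
(d) Entailed — the narrative places the pushing before the drawing.
(e) Not entailed — Leila drew the poster, not the wagon; the wagon belongs to the pushing event.

(a), (b), (d)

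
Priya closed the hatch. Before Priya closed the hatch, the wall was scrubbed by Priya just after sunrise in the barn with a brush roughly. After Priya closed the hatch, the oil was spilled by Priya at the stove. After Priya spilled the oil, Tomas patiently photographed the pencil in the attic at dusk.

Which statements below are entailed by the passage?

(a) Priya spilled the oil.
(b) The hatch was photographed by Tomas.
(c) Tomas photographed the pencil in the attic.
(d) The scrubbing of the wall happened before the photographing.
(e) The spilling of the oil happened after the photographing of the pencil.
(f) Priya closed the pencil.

(a) Entailed — every conjunct here is already in the original spilling event.
(b) Not entailed — Tomas photographed the pencil, not the hatch; the hatch belongs to the closing event.
(c) Entailed — the original entails any weakening of itself; this just drops 'patiently', 'at dusk'.
(d) Entailed — the narrative places the scrubbing before the photographing.
(e) Not entailed — the narrative places the spilling before the photographing, not after.
(f) Not entailed — Priya closed the hatch, not the pencil; the pencil belongs to the photographing event.

(a), (c), (d)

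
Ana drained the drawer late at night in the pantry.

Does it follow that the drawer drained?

'Ana drained the drawer' is the causative; it entails the inchoative 'the drawer drained'.

yes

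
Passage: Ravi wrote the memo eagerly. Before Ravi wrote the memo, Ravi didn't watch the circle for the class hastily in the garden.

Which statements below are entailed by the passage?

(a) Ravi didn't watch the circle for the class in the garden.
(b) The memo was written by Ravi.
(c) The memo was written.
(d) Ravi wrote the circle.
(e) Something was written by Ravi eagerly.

(b), (c), (e)

(a) Not entailed — dropping 'hastily' under negation is not valid — the original leaves open that Ravi watched the circle some other way.
(b) Entailed — this follows by dropping conjuncts from the writing event's description.
(c) Entailed — dropping 'eagerly' and generalizing the agent leaves a sub-description the original still satisfies.
(d) Not entailed — Ravi wrote the memo, not the circle; the circle belongs to the watching event.
(e) Entailed — the original entails any weakening of itself; this just generalizes the patient.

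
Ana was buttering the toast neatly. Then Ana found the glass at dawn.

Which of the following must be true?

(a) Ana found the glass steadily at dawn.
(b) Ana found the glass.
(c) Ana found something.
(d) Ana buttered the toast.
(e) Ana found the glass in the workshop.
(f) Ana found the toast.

(a) Not entailed — 'steadily' adds information not in the original event.
(b) Entailed — the original entails any weakening of itself; this just drops 'at dawn'.
(c) Entailed — every conjunct here is already in the original finding event.
(d) Not entailed — 'was buttering' is progressive on an accomplishment; it does not entail the completed 'buttered'.
(e) Not entailed — 'in the workshop' adds information not in the original event.
(f) Not entailed — Ana found the glass, not the toast; the toast belongs to the buttering event.

(b), (c)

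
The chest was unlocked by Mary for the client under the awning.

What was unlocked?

the chest

'the chest' marks the patient of the unlocking event.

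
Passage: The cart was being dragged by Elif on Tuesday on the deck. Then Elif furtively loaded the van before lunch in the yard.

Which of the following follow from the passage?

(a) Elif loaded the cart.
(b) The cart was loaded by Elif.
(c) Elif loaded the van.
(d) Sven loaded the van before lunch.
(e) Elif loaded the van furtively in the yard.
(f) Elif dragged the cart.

(c), (e), (f)

(a) Not entailed — Elif loaded the van, not the cart; the cart belongs to the dragging event.
(b) Not entailed — Elif loaded the van, not the cart; the cart belongs to the dragging event.
(c) Entailed — this follows by dropping conjuncts from the loading event's description.
(d) Not entailed — the passage has Elif loading the van, not Sven.
(e) Entailed — dropping 'before lunch' leaves a sub-description the original still satisfies.
(f) Entailed — 'drag' is an activity; 'was dragging' entails that some dragging happened, so 'dragged' holds.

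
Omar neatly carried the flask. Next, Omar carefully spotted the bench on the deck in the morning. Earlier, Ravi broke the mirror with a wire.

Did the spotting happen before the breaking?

no

The narrative orders the breaking before the spotting.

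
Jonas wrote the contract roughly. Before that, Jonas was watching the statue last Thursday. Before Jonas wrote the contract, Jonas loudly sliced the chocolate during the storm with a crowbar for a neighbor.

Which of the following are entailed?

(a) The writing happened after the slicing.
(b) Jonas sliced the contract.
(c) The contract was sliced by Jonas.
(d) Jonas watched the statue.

(a) Entailed — the narrative places the slicing before the writing.
(b) Not entailed — Jonas sliced the chocolate, not the contract; the contract belongs to the writing event.
(c) Not entailed — Jonas sliced the chocolate, not the contract; the contract belongs to the writing event.
(d) Entailed — 'watch' is an activity; 'was watching' entails that some watching happened, so 'watched' holds.

(a), (d)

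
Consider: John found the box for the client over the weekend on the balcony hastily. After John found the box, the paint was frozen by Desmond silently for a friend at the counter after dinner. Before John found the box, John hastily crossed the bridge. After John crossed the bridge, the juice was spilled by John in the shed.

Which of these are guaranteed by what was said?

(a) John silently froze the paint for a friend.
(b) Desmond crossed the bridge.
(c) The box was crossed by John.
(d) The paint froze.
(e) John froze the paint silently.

(d)

(a) Not entailed — the passage has Desmond freezing the paint, not John.
(b) Not entailed — the passage has John crossing the bridge, not Desmond.
(c) Not entailed — John crossed the bridge, not the box; the box belongs to the finding event.
(d) Entailed — 'Desmond froze the paint' is causative; it entails the inchoative 'the paint froze'.
(e) Not entailed — the passage has Desmond freezing the paint, not John.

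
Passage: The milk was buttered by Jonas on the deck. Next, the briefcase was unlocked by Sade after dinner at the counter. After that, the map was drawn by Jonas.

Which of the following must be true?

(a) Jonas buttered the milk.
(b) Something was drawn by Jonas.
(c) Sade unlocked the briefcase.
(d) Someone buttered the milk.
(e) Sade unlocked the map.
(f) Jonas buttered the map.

(a), (b), (c), (d)

(a) Entailed — the original entails any weakening of itself; this just drops 'on the deck'.
(b) Entailed — generalizing the patient leaves a sub-description the original still satisfies.
(c) Entailed — dropping 'at the counter', 'after dinner' leaves a sub-description the original still satisfies.
(d) Entailed — every conjunct here is already in the original buttering event.
(e) Not entailed — Sade unlocked the briefcase, not the map; the map belongs to the drawing event.
(f) Not entailed — Jonas buttered the milk, not the map; the map belongs to the drawing event.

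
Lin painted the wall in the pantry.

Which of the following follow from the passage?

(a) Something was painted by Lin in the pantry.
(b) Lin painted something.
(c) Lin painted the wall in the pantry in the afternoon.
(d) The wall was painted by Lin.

(a) Entailed — the original entails any weakening of itself; this just generalizes the patient.
(b) Entailed — dropping 'in the pantry' and generalizing the patient leaves a sub-description the original still satisfies.
(c) Not entailed — 'in the afternoon' adds information not in the original event.
(d) Entailed — every conjunct here is already in the original painting event.

(a), (b), (d)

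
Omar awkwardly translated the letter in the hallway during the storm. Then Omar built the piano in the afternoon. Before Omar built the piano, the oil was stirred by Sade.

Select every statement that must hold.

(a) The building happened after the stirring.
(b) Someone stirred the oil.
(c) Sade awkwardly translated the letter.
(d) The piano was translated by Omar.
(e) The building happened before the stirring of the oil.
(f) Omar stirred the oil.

(a), (b)

(a) Entailed — the narrative places the stirring before the building.
(b) Entailed — the original entails any weakening of itself; this just generalizes the agent.
(c) Not entailed — the passage has Omar translating the letter, not Sade.
(d) Not entailed — Omar translated the letter, not the piano; the piano belongs to the building event.
(e) Not entailed — the narrative places the stirring before the building, not after.
(f) Not entailed — the passage has Sade stirring the oil, not Omar.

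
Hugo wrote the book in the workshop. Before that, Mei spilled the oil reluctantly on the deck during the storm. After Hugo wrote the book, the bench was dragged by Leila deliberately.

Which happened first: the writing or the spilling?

the spilling

The connectives place the spilling before the writing.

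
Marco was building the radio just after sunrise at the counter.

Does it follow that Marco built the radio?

no

'was building' is progressive; for an accomplishment like 'build the radio', it doesn't entail completion.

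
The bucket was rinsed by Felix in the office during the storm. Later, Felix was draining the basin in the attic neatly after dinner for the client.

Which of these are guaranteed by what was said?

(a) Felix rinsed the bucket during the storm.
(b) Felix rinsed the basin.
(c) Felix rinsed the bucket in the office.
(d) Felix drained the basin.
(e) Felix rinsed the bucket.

(a) Entailed — the original entails any weakening of itself; this just drops 'in the office'.
(b) Not entailed — Felix rinsed the bucket, not the basin; the basin belongs to the draining event.
(c) Entailed — this follows by dropping conjuncts from the rinsing event's description.
(d) Not entailed — 'was draining' is progressive on an accomplishment; it does not entail the completed 'drained'.
(e) Entailed — dropping 'in the office', 'during the storm' leaves a sub-description the original still satisfies.

(a), (c), (e)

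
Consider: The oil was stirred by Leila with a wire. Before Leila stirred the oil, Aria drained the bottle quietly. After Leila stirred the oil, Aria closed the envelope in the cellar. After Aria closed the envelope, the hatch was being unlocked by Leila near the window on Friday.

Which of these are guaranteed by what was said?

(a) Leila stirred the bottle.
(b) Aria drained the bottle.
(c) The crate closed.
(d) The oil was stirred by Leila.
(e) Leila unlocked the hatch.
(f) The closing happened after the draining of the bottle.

(a) Not entailed — Leila stirred the oil, not the bottle; the bottle belongs to the draining event.
(b) Entailed — this follows by dropping conjuncts from the draining event's description.
(c) Not entailed — the envelope is what closed, not the crate.
(d) Entailed — the original entails any weakening of itself; this just drops 'with a wire'.
(e) Not entailed — 'was unlocking' is progressive on an accomplishment; it does not entail the completed 'unlocked'.
(f) Entailed — the narrative places the draining before the closing.

(b), (d), (f)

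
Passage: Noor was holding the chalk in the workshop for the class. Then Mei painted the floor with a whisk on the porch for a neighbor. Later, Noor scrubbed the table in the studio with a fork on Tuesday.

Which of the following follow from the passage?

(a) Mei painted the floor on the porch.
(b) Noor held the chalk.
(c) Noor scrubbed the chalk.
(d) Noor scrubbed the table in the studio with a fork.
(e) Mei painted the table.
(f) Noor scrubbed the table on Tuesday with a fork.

(a) Entailed — the original entails any weakening of itself; this just drops 'with a whisk', 'for a neighbor'.
(b) Entailed — 'hold' is an activity; 'was holding' entails that some holding happened, so 'held' holds.
(c) Not entailed — Noor scrubbed the table, not the chalk; the chalk belongs to the holding event.
(d) Entailed — every conjunct here is already in the original scrubbing event.
(e) Not entailed — Mei painted the floor, not the table; the table belongs to the scrubbing event.
(f) Entailed — every conjunct here is already in the original scrubbing event.

(a), (b), (d), (f)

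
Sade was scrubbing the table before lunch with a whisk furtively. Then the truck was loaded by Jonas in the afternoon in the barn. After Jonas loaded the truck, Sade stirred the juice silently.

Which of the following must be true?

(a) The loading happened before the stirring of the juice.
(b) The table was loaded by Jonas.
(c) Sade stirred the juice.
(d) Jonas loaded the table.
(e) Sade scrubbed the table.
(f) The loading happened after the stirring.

(a) Entailed — the narrative places the loading before the stirring.
(b) Not entailed — Jonas loaded the truck, not the table; the table belongs to the scrubbing event.
(c) Entailed — the original entails any weakening of itself; this just drops 'silently'.
(d) Not entailed — Jonas loaded the truck, not the table; the table belongs to the scrubbing event.
(e) Entailed — 'scrub' is an activity; 'was scrubbing' entails that some scrubbing happened, so 'scrubbed' holds.
(f) Not entailed — the narrative places the loading before the stirring, not after.

(a), (c), (e)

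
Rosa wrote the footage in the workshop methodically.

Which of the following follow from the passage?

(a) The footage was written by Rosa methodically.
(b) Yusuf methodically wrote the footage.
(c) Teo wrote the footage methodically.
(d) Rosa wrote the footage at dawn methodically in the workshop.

(a) Entailed — every conjunct here is already in the original writing event.
(b) Not entailed — the passage has Rosa writing the footage, not Yusuf.
(c) Not entailed — the passage has Rosa writing the footage, not Teo.
(d) Not entailed — 'at dawn' adds information not in the original event.

(a)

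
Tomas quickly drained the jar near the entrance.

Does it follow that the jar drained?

'Tomas drained the jar' is the causative; it entails the inchoative 'the jar drained'.

yes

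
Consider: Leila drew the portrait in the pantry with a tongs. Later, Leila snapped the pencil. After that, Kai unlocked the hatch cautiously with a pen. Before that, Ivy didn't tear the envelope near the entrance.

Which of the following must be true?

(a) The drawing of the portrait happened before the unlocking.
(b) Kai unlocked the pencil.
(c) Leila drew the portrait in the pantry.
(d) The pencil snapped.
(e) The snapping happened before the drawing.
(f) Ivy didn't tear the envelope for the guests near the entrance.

(a) Entailed — the narrative places the drawing before the unlocking.
(b) Not entailed — Kai unlocked the hatch, not the pencil; the pencil belongs to the snapping event.
(c) Entailed — every conjunct here is already in the original drawing event.
(d) Entailed — 'Leila snapped the pencil' is causative; it entails the inchoative 'the pencil snapped'.
(e) Not entailed — the narrative places the drawing before the snapping, not after.
(f) Entailed — under negation, adding a further restriction is entailed: if no such tearing event occurred, none occurred for the guests either.

(a), (c), (d), (f)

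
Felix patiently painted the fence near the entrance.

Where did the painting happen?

'near the entrance' marks the location of the painting event.

near the entrance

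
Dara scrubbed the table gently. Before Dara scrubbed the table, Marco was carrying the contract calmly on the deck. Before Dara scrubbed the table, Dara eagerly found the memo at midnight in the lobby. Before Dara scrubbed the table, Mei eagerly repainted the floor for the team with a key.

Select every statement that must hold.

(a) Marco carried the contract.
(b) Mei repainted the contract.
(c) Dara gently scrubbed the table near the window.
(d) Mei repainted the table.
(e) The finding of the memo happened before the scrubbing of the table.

(a), (e)

(a) Entailed — 'carry' is an activity; 'was carrying' entails that some carrying happened, so 'carried' holds.
(b) Not entailed — Mei repainted the floor, not the contract; the contract belongs to the carrying event.
(c) Not entailed — 'near the window' adds information not in the original event.
(d) Not entailed — Mei repainted the floor, not the table; the table belongs to the scrubbing event.
(e) Entailed — the narrative places the finding before the scrubbing.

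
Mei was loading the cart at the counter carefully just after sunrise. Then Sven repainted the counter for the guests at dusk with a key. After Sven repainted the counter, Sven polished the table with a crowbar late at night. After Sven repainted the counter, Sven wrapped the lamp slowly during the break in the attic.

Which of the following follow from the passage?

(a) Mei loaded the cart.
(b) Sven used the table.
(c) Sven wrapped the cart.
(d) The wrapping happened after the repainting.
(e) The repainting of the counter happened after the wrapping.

(a) Not entailed — 'was loading' is progressive on an accomplishment; it does not entail the completed 'loaded'.
(b) Not entailed — the table is the patient, not an instrument — Sven used a crowbar.
(c) Not entailed — Sven wrapped the lamp, not the cart; the cart belongs to the loading event.
(d) Entailed — the narrative places the repainting before the wrapping.
(e) Not entailed — the narrative places the repainting before the wrapping, not after.

(d)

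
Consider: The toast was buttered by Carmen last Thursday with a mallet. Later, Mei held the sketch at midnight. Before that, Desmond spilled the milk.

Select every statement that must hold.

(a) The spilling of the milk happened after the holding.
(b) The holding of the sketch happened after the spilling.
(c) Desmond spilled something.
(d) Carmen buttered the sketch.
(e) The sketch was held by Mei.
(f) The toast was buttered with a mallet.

(a) Not entailed — the narrative places the spilling before the holding, not after.
(b) Entailed — the narrative places the spilling before the holding.
(c) Entailed — generalizing the patient leaves a sub-description the original still satisfies.
(d) Not entailed — Carmen buttered the toast, not the sketch; the sketch belongs to the holding event.
(e) Entailed — the original entails any weakening of itself; this just drops 'at midnight'.
(f) Entailed — dropping 'last Thursday' and generalizing the agent leaves a sub-description the original still satisfies.

(b), (c), (e), (f)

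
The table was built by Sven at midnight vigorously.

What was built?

the table

'the table' marks the patient of the building event.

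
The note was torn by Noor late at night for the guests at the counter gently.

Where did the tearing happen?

'at the counter' marks the location of the tearing event.

at the counter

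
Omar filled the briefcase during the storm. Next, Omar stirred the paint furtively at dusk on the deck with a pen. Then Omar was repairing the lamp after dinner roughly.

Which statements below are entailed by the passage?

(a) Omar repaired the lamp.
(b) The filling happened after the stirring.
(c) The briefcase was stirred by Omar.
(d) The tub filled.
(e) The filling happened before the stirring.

(a) Not entailed — 'was repairing' is progressive on an accomplishment; it does not entail the completed 'repaired'.
(b) Not entailed — the narrative places the filling before the stirring, not after.
(c) Not entailed — Omar stirred the paint, not the briefcase; the briefcase belongs to the filling event.
(d) Not entailed — the briefcase is what filled, not the tub.
(e) Entailed — the narrative places the filling before the stirring.

(e)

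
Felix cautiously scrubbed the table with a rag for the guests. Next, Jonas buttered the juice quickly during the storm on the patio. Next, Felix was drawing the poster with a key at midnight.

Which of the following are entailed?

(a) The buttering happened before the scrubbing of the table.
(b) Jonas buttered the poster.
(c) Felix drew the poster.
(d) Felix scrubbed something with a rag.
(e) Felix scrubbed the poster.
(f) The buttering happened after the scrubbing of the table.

(d), (f)

(a) Not entailed — the narrative places the scrubbing before the buttering, not after.
(b) Not entailed — Jonas buttered the juice, not the poster; the poster belongs to the drawing event.
(c) Not entailed — 'was drawing' is progressive on an accomplishment; it does not entail the completed 'drew'.
(d) Entailed — the original entails any weakening of itself; this just drops 'cautiously', 'for the guests' and generalizes the patient.
(e) Not entailed — Felix scrubbed the table, not the poster; the poster belongs to the drawing event.
(f) Entailed — the narrative places the scrubbing before the buttering.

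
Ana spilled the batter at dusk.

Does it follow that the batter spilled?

'Ana spilled the batter' is the causative; it entails the inchoative 'the batter spilled'.

yes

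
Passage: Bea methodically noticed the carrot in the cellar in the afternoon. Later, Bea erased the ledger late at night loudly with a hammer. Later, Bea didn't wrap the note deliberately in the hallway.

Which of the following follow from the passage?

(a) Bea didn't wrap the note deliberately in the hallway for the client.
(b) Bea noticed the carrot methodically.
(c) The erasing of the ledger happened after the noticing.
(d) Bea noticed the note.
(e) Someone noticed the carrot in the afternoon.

(a), (b), (c), (e)

(a) Entailed — under negation, adding a further restriction is entailed: if no such wrapping event occurred, none occurred for the client either.
(b) Entailed — this follows by dropping conjuncts from the noticing event's description.
(c) Entailed — the narrative places the noticing before the erasing.
(d) Not entailed — Bea noticed the carrot, not the note; the note belongs to the wrapping event.
(e) Entailed — dropping 'methodically', 'in the cellar' and generalizing the agent leaves a sub-description the original still satisfies.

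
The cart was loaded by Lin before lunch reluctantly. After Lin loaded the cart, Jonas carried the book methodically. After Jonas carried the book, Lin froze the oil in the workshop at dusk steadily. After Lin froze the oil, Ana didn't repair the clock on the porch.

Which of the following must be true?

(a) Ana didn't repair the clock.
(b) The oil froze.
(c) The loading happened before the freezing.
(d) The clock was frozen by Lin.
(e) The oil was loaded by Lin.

(a) Not entailed — dropping 'on the porch' under negation is not valid — the original leaves open that Ana repaired the clock some other way.
(b) Entailed — 'Lin froze the oil' is causative; it entails the inchoative 'the oil froze'.
(c) Entailed — the narrative places the loading before the freezing.
(d) Not entailed — Lin froze the oil, not the clock; the clock belongs to the repairing event.
(e) Not entailed — Lin loaded the cart, not the oil; the oil belongs to the freezing event.

(b), (c)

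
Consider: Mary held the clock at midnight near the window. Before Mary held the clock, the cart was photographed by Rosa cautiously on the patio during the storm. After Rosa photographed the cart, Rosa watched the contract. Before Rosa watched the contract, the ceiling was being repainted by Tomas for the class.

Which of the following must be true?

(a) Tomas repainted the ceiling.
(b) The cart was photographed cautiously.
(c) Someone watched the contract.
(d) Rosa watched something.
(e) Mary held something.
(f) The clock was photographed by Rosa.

(a) Not entailed — 'was repainting' is progressive on an accomplishment; it does not entail the completed 'repainted'.
(b) Entailed — this follows by dropping conjuncts from the photographing event's description.
(c) Entailed — every conjunct here is already in the original watching event.
(d) Entailed — the original entails any weakening of itself; this just generalizes the patient.
(e) Entailed — every conjunct here is already in the original holding event.
(f) Not entailed — Rosa photographed the cart, not the clock; the clock belongs to the holding event.

(b), (c), (d), (e)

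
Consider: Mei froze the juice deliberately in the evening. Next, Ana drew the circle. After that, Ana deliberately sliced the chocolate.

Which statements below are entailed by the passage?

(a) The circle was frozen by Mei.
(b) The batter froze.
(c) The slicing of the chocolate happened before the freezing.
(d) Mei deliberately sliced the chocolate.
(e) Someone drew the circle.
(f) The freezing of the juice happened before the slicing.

(e), (f)

(a) Not entailed — Mei froze the juice, not the circle; the circle belongs to the drawing event.
(b) Not entailed — the juice is what froze, not the batter.
(c) Not entailed — the narrative places the freezing before the slicing, not after.
(d) Not entailed — the passage has Ana slicing the chocolate, not Mei.
(e) Entailed — generalizing the agent leaves a sub-description the original still satisfies.
(f) Entailed — the narrative places the freezing before the slicing.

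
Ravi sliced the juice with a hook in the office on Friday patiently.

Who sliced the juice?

'Ravi' marks the agent of the slicing event.

Ravi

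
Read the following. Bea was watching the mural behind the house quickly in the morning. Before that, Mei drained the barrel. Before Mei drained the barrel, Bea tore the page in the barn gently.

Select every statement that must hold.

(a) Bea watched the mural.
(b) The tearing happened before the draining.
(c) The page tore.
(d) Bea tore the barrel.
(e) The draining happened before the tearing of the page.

(a) Entailed — 'watch' is an activity; 'was watching' entails that some watching happened, so 'watched' holds.
(b) Entailed — the narrative places the tearing before the draining.
(c) Entailed — 'Bea tore the page' is causative; it entails the inchoative 'the page tore'.
(d) Not entailed — Bea tore the page, not the barrel; the barrel belongs to the draining event.
(e) Not entailed — the narrative places the tearing before the draining, not after.

(a), (b), (c)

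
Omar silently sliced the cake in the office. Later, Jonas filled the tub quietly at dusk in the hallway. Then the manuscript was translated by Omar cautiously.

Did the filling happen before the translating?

yes

The narrative orders the filling before the translating.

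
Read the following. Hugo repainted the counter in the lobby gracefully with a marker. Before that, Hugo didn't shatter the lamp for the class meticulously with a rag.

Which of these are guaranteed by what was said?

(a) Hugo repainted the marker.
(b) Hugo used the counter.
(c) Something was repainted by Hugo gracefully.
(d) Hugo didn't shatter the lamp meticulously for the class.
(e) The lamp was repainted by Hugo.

(c)

(a) Not entailed — the marker is the instrument, not what was repainted.
(b) Not entailed — the counter is the patient, not an instrument — Hugo used a marker.
(c) Entailed — the original entails any weakening of itself; this just drops 'with a marker', 'in the lobby' and generalizes the patient.
(d) Not entailed — dropping 'with a rag' under negation is not valid — the original leaves open that Hugo shattered the lamp some other way.
(e) Not entailed — Hugo repainted the counter, not the lamp; the lamp belongs to the shattering event.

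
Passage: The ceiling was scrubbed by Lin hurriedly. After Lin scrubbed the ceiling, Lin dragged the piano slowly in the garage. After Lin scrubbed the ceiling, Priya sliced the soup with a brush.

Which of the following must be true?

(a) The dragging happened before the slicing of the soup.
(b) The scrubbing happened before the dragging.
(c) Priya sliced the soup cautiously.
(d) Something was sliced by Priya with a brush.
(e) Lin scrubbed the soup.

(a) Not entailed — the narrative doesn't order the dragging relative to the slicing.
(b) Entailed — the narrative places the scrubbing before the dragging.
(c) Not entailed — 'cautiously' adds information not in the original event.
(d) Entailed — the original entails any weakening of itself; this just generalizes the patient.
(e) Not entailed — Lin scrubbed the ceiling, not the soup; the soup belongs to the slicing event.

(b), (d)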